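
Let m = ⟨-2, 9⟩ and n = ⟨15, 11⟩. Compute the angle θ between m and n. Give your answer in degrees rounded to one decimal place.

66.3

m · n = (-2)·15 + 9·11 = -30 + 99 = 69
|m|² = 4 + 81 = 85,  |m| = √85 ≈ 9.219544
|n|² = 225 + 121 = 346,  |n| = √346 ≈ 18.601075
cos θ = 69 / (9.219544 · 18.601075) ≈ 0.40235
θ = arccos(0.40235) ≈ 66.3°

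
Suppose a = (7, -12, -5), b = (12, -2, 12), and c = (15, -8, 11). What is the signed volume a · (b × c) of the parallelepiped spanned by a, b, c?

b × c:
i: (-2)·11 - 12·(-8) = -22 - (-96) = 74
j: 12·15 - 12·11 = 180 - 132 = 48
k: 12·(-8) - (-2)·15 = -96 - (-30) = -66
b × c = (74, 48, -66)
a · (b × c) = 7·74 + (-12)·48 + (-5)·(-66) = 518 - 576 + 330 = 272

272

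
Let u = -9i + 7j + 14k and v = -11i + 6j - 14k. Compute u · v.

-55

u · v = (-9)·(-11) + 7·6 + 14·(-14) = 99 + 42 - 196 = -55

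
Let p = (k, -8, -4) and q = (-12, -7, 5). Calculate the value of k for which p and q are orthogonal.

3

p · q = k·(-12) + (-8)·(-7) + (-4)·5 = 36 - 12k
Set equal to 0: -12k = -36, so k = 3.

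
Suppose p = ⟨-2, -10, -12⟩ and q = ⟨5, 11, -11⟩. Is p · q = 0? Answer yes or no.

no

p · q = (-2)·5 + (-10)·11 + (-12)·(-11) = -10 - 110 + 132 = 12
Nonzero, so the vectors are not orthogonal.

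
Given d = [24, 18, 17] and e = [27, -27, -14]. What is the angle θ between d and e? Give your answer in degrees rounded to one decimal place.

93.1

d · e = 24·27 + 18·(-27) + 17·(-14) = 648 - 486 - 238 = -76
|d|² = 576 + 324 + 289 = 1189,  |d| = √1189 ≈ 34.481879
|e|² = 729 + 729 + 196 = 1654,  |e| = √1654 ≈ 40.669399
cos θ = -76 / (34.481879 · 40.669399) ≈ -0.05419
θ = arccos(-0.05419) ≈ 93.1°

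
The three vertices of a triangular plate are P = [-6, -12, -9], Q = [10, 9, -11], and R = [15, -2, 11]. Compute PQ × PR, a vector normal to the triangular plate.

(440, -362, -281)

PQ = (16, 21, -2)
PR = (21, 10, 20)
i: 21·20 - (-2)·10 = 420 - (-20) = 440
j: (-2)·21 - 16·20 = -42 - 320 = -362
k: 16·10 - 21·21 = 160 - 441 = -281
PQ × PR = (440, -362, -281)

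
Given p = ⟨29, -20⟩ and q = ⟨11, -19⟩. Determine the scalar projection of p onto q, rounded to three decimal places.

31.839

p · q = 29·11 + (-20)·(-19) = 319 + 380 = 699
|q| = √(121 + 361) = √482 ≈ 21.9545
comp_q p = 699 / √482 ≈ 31.839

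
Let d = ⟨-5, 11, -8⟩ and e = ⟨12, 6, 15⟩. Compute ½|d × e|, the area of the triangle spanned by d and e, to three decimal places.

134.214

i: 11·15 - (-8)·6 = 165 - (-48) = 213
j: (-8)·12 - (-5)·15 = -96 - (-75) = -21
k: (-5)·6 - 11·12 = -30 - 132 = -162
d × e = (213, -21, -162)
|d × e| = √(213² + (-21)² + (-162)²) = √72054 ≈ 268.4288
area = ½ · 268.4288 ≈ 134.214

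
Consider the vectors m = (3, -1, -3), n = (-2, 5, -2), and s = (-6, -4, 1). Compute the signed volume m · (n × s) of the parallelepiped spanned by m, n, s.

-137

n × s:
i: 5·1 - (-2)·(-4) = 5 - 8 = -3
j: (-2)·(-6) - (-2)·1 = 12 - (-2) = 14
k: (-2)·(-4) - 5·(-6) = 8 - (-30) = 38
n × s = (-3, 14, 38)
m · (n × s) = 3·(-3) + (-1)·14 + (-3)·38 = -9 - 14 - 114 = -137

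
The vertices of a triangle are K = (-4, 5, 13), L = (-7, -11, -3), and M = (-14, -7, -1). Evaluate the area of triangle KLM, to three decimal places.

87.069

KL = (-3, -16, -16),  KM = (-10, -12, -14)
i: (-16)·(-14) - (-16)·(-12) = 224 - 192 = 32
j: (-16)·(-10) - (-3)·(-14) = 160 - 42 = 118
k: (-3)·(-12) - (-16)·(-10) = 36 - 160 = -124
KL × KM = (32, 118, -124)
|KL × KM| = √30324 ≈ 174.1379
area = ½ · 174.1379 ≈ 87.069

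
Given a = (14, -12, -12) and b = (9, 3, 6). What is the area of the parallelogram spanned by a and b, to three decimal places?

246.293

i: (-12)·6 - (-12)·3 = -72 - (-36) = -36
j: (-12)·9 - 14·6 = -108 - 84 = -192
k: 14·3 - (-12)·9 = 42 - (-108) = 150
a × b = (-36, -192, 150)
|a × b| = √((-36)² + (-192)² + 150²) = √60660 ≈ 246.2925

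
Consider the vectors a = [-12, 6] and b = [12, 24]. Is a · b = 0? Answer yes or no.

yes

a · b = (-12)·12 + 6·24 = -144 + 144 = 0
Zero, so the vectors are orthogonal.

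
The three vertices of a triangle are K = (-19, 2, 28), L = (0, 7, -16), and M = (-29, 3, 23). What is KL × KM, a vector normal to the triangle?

KL = (19, 5, -44)
KM = (-10, 1, -5)
i: 5·(-5) - (-44)·1 = -25 - (-44) = 19
j: (-44)·(-10) - 19·(-5) = 440 - (-95) = 535
k: 19·1 - 5·(-10) = 19 - (-50) = 69
KL × KM = (19, 535, 69)

(19, 535, 69)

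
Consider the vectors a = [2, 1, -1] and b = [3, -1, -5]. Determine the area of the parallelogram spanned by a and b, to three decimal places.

10.488

i: 1·(-5) - (-1)·(-1) = -5 - 1 = -6
j: (-1)·3 - 2·(-5) = -3 - (-10) = 7
k: 2·(-1) - 1·3 = -2 - 3 = -5
a × b = (-6, 7, -5)
|a × b| = √((-6)² + 7² + (-5)²) = √110 ≈ 10.4881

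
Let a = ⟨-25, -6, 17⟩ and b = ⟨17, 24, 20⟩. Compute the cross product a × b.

(-528, 789, -498)

i: (-6)·20 - 17·24 = -120 - 408 = -528
j: 17·17 - (-25)·20 = 289 - (-500) = 789
k: (-25)·24 - (-6)·17 = -600 - (-102) = -498
a × b = (-528, 789, -498)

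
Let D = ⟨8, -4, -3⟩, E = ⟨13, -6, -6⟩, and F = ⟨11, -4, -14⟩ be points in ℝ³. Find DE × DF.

DE = (5, -2, -3)
DF = (3, 0, -11)
i: (-2)·(-11) - (-3)·0 = 22 - 0 = 22
j: (-3)·3 - 5·(-11) = -9 - (-55) = 46
k: 5·0 - (-2)·3 = 0 - (-6) = 6
DE × DF = (22, 46, 6)

(22, 46, 6)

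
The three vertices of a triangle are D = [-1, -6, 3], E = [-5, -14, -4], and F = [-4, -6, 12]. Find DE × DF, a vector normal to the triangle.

(-72, 57, -24)

DE = (-4, -8, -7)
DF = (-3, 0, 9)
i: (-8)·9 - (-7)·0 = -72 - 0 = -72
j: (-7)·(-3) - (-4)·9 = 21 - (-36) = 57
k: (-4)·0 - (-8)·(-3) = 0 - 24 = -24
DE × DF = (-72, 57, -24)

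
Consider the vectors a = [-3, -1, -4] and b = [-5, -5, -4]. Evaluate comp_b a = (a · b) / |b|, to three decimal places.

a · b = (-3)·(-5) + (-1)·(-5) + (-4)·(-4) = 15 + 5 + 16 = 36
|b| = √(25 + 25 + 16) = √66 ≈ 8.1240
comp_b a = 36 / √66 ≈ 4.431

4.431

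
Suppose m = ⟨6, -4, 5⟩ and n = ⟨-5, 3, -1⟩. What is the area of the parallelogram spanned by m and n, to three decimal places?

i: (-4)·(-1) - 5·3 = 4 - 15 = -11
j: 5·(-5) - 6·(-1) = -25 - (-6) = -19
k: 6·3 - (-4)·(-5) = 18 - 20 = -2
m × n = (-11, -19, -2)
|m × n| = √((-11)² + (-19)² + (-2)²) = √486 ≈ 22.0454

22.045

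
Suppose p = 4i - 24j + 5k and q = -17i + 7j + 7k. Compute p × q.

(-203, -113, -380)

i: (-24)·7 - 5·7 = -168 - 35 = -203
j: 5·(-17) - 4·7 = -85 - 28 = -113
k: 4·7 - (-24)·(-17) = 28 - 408 = -380
p × q = (-203, -113, -380)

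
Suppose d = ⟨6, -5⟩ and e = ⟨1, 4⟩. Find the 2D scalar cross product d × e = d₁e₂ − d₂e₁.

29

6·4 - (-5)·1 = 24 - (-5) = 29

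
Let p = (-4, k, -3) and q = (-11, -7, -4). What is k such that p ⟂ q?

8

p · q = (-4)·(-11) + k·(-7) + (-3)·(-4) = 56 - 7k
Set equal to 0: -7k = -56, so k = 8.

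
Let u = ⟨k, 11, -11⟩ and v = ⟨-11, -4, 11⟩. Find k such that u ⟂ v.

-15

u · v = k·(-11) + 11·(-4) + (-11)·11 = -165 - 11k
Set equal to 0: -11k = 165, so k = -15.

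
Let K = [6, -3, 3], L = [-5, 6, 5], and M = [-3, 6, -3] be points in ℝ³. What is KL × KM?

KL = (-11, 9, 2)
KM = (-9, 9, -6)
i: 9·(-6) - 2·9 = -54 - 18 = -72
j: 2·(-9) - (-11)·(-6) = -18 - 66 = -84
k: (-11)·9 - 9·(-9) = -99 - (-81) = -18
KL × KM = (-72, -84, -18)

(-72, -84, -18)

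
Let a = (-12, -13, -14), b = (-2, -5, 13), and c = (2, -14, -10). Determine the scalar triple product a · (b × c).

b × c:
i: (-5)·(-10) - 13·(-14) = 50 - (-182) = 232
j: 13·2 - (-2)·(-10) = 26 - 20 = 6
k: (-2)·(-14) - (-5)·2 = 28 - (-10) = 38
b × c = (232, 6, 38)
a · (b × c) = (-12)·232 + (-13)·6 + (-14)·38 = -2784 - 78 - 532 = -3394

-3394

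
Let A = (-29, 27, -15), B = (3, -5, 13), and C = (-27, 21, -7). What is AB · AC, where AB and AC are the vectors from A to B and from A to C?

480

AB = B − A = (32, -32, 28)
AC = C − A = (2, -6, 8)
AB · AC = 32·2 + (-32)·(-6) + 28·8 = 64 + 192 + 224 = 480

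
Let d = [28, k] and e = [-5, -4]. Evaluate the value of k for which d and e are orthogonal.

-35

d · e = 28·(-5) + k·(-4) = -140 - 4k
Set equal to 0: -4k = 140, so k = -35.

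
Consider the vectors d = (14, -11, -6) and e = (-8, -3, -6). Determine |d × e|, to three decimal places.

191.384

i: (-11)·(-6) - (-6)·(-3) = 66 - 18 = 48
j: (-6)·(-8) - 14·(-6) = 48 - (-84) = 132
k: 14·(-3) - (-11)·(-8) = -42 - 88 = -130
d × e = (48, 132, -130)
|d × e| = √(48² + 132² + (-130)²) = √36628 ≈ 191.3844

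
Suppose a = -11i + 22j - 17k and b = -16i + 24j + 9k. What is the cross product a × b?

(606, 371, 88)

i: 22·9 - (-17)·24 = 198 - (-408) = 606
j: (-17)·(-16) - (-11)·9 = 272 - (-99) = 371
k: (-11)·24 - 22·(-16) = -264 - (-352) = 88
a × b = (606, 371, 88)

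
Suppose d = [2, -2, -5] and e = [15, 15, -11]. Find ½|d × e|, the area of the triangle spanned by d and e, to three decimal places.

i: (-2)·(-11) - (-5)·15 = 22 - (-75) = 97
j: (-5)·15 - 2·(-11) = -75 - (-22) = -53
k: 2·15 - (-2)·15 = 30 - (-30) = 60
d × e = (97, -53, 60)
|d × e| = √(97² + (-53)² + 60²) = √15818 ≈ 125.7696
area = ½ · 125.7696 ≈ 62.885

62.885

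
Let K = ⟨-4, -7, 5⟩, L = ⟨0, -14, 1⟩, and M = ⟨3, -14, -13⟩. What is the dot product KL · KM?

KL = L − K = (4, -7, -4)
KM = M − K = (7, -7, -18)
KL · KM = 4·7 + (-7)·(-7) + (-4)·(-18) = 28 + 49 + 72 = 149

149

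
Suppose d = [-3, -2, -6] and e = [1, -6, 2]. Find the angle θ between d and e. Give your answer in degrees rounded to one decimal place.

93.8

d · e = (-3)·1 + (-2)·(-6) + (-6)·2 = -3 + 12 - 12 = -3
|d|² = 9 + 4 + 36 = 49,  |d| = √49 ≈ 7.000000
|e|² = 1 + 36 + 4 = 41,  |e| = √41 ≈ 6.403124
cos θ = -3 / (7.000000 · 6.403124) ≈ -0.06693
θ = arccos(-0.06693) ≈ 93.8°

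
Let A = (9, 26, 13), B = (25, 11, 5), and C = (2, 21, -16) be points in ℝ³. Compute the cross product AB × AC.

(395, 520, -185)

AB = (16, -15, -8)
AC = (-7, -5, -29)
i: (-15)·(-29) - (-8)·(-5) = 435 - 40 = 395
j: (-8)·(-7) - 16·(-29) = 56 - (-464) = 520
k: 16·(-5) - (-15)·(-7) = -80 - 105 = -185
AB × AC = (395, 520, -185)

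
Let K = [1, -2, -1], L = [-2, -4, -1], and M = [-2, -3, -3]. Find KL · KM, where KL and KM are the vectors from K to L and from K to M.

11

KL = L − K = (-3, -2, 0)
KM = M − K = (-3, -1, -2)
KL · KM = (-3)·(-3) + (-2)·(-1) + 0·(-2) = 9 + 2 + 0 = 11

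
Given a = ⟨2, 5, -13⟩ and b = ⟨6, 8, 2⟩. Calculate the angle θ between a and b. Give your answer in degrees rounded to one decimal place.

a · b = 2·6 + 5·8 + (-13)·2 = 12 + 40 - 26 = 26
|a|² = 4 + 25 + 169 = 198,  |a| = √198 ≈ 14.071247
|b|² = 36 + 64 + 4 = 104,  |b| = √104 ≈ 10.198039
cos θ = 26 / (14.071247 · 10.198039) ≈ 0.18119
θ = arccos(0.18119) ≈ 79.6°

79.6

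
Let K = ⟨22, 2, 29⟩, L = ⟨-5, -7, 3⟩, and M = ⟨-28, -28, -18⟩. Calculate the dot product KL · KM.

KL = L − K = (-27, -9, -26)
KM = M − K = (-50, -30, -47)
KL · KM = (-27)·(-50) + (-9)·(-30) + (-26)·(-47) = 1350 + 270 + 1222 = 2842

2842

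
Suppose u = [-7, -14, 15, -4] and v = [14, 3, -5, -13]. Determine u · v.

-163

u · v = (-7)·14 + (-14)·3 + 15·(-5) + (-4)·(-13) = -98 - 42 - 75 + 52 = -163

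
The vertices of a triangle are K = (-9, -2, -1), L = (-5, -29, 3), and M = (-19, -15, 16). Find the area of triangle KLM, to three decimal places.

265.046

KL = (4, -27, 4),  KM = (-10, -13, 17)
i: (-27)·17 - 4·(-13) = -459 - (-52) = -407
j: 4·(-10) - 4·17 = -40 - 68 = -108
k: 4·(-13) - (-27)·(-10) = -52 - 270 = -322
KL × KM = (-407, -108, -322)
|KL × KM| = √280997 ≈ 530.0915
area = ½ · 530.0915 ≈ 265.046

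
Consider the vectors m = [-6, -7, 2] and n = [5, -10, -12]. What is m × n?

(104, -62, 95)

i: (-7)·(-12) - 2·(-10) = 84 - (-20) = 104
j: 2·5 - (-6)·(-12) = 10 - 72 = -62
k: (-6)·(-10) - (-7)·5 = 60 - (-35) = 95
m × n = (104, -62, 95)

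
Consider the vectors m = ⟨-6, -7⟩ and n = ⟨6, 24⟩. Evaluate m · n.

-204

m · n = (-6)·6 + (-7)·24 = -36 - 168 = -204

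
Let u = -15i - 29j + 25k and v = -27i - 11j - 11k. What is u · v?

449

u · v = (-15)·(-27) + (-29)·(-11) + 25·(-11) = 405 + 319 - 275 = 449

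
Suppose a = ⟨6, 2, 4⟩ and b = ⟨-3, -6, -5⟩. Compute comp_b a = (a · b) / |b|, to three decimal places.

-5.976

a · b = 6·(-3) + 2·(-6) + 4·(-5) = -18 - 12 - 20 = -50
|b| = √(9 + 36 + 25) = √70 ≈ 8.3666
comp_b a = -50 / √70 ≈ -5.976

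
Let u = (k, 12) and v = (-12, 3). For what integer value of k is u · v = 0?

u · v = k·(-12) + 12·3 = 36 - 12k
Set equal to 0: -12k = -36, so k = 3.

3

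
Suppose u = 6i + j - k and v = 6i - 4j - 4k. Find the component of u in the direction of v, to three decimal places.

u · v = 6·6 + 1·(-4) + (-1)·(-4) = 36 - 4 + 4 = 36
|v| = √(36 + 16 + 16) = √68 ≈ 8.2462
comp_v u = 36 / √68 ≈ 4.366

4.366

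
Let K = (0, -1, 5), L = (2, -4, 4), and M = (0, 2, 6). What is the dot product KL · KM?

KL = L − K = (2, -3, -1)
KM = M − K = (0, 3, 1)
KL · KM = 2·0 + (-3)·3 + (-1)·1 = 0 - 9 - 1 = -10

-10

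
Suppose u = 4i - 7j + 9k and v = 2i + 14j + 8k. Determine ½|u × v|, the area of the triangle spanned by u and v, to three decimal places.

i: (-7)·8 - 9·14 = -56 - 126 = -182
j: 9·2 - 4·8 = 18 - 32 = -14
k: 4·14 - (-7)·2 = 56 - (-14) = 70
u × v = (-182, -14, 70)
|u × v| = √((-182)² + (-14)² + 70²) = √38220 ≈ 195.4994
area = ½ · 195.4994 ≈ 97.750

97.750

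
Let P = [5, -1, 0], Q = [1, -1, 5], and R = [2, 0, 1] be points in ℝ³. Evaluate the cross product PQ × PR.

(-5, -11, -4)

PQ = (-4, 0, 5)
PR = (-3, 1, 1)
i: 0·1 - 5·1 = 0 - 5 = -5
j: 5·(-3) - (-4)·1 = -15 - (-4) = -11
k: (-4)·1 - 0·(-3) = -4 - 0 = -4
PQ × PR = (-5, -11, -4)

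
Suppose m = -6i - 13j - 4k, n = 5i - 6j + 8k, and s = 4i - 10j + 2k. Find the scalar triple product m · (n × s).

n × s:
i: (-6)·2 - 8·(-10) = -12 - (-80) = 68
j: 8·4 - 5·2 = 32 - 10 = 22
k: 5·(-10) - (-6)·4 = -50 - (-24) = -26
n × s = (68, 22, -26)
m · (n × s) = (-6)·68 + (-13)·22 + (-4)·(-26) = -408 - 286 + 104 = -590

-590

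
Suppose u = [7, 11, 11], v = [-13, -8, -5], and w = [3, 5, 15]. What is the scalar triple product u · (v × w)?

864

v × w:
i: (-8)·15 - (-5)·5 = -120 - (-25) = -95
j: (-5)·3 - (-13)·15 = -15 - (-195) = 180
k: (-13)·5 - (-8)·3 = -65 - (-24) = -41
v × w = (-95, 180, -41)
u · (v × w) = 7·(-95) + 11·180 + 11·(-41) = -665 + 1980 - 451 = 864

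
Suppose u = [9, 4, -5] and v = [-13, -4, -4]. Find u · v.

u · v = 9·(-13) + 4·(-4) + (-5)·(-4) = -117 - 16 + 20 = -113

-113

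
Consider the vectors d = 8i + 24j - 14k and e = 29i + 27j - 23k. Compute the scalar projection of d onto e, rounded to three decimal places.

26.236

d · e = 8·29 + 24·27 + (-14)·(-23) = 232 + 648 + 322 = 1202
|e| = √(841 + 729 + 529) = √2099 ≈ 45.8148
comp_e d = 1202 / √2099 ≈ 26.236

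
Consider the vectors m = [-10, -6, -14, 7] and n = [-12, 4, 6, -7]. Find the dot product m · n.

m · n = (-10)·(-12) + (-6)·4 + (-14)·6 + 7·(-7) = 120 - 24 - 84 - 49 = -37

-37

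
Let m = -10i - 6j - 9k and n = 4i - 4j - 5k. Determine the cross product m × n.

i: (-6)·(-5) - (-9)·(-4) = 30 - 36 = -6
j: (-9)·4 - (-10)·(-5) = -36 - 50 = -86
k: (-10)·(-4) - (-6)·4 = 40 - (-24) = 64
m × n = (-6, -86, 64)

(-6, -86, 64)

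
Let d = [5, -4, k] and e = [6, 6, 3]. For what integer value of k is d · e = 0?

d · e = 5·6 + (-4)·6 + k·3 = 6 + 3k
Set equal to 0: 3k = -6, so k = -2.

-2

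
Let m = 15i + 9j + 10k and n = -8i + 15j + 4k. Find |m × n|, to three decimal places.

i: 9·4 - 10·15 = 36 - 150 = -114
j: 10·(-8) - 15·4 = -80 - 60 = -140
k: 15·15 - 9·(-8) = 225 - (-72) = 297
m × n = (-114, -140, 297)
|m × n| = √((-114)² + (-140)² + 297²) = √120805 ≈ 347.5701

347.570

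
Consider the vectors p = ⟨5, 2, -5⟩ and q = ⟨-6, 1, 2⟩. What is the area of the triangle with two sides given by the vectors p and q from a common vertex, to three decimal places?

i: 2·2 - (-5)·1 = 4 - (-5) = 9
j: (-5)·(-6) - 5·2 = 30 - 10 = 20
k: 5·1 - 2·(-6) = 5 - (-12) = 17
p × q = (9, 20, 17)
|p × q| = √(9² + 20² + 17²) = √770 ≈ 27.7489
area = ½ · 27.7489 ≈ 13.874

13.874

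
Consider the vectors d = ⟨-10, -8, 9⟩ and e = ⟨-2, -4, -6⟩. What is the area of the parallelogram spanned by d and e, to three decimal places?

117.115

i: (-8)·(-6) - 9·(-4) = 48 - (-36) = 84
j: 9·(-2) - (-10)·(-6) = -18 - 60 = -78
k: (-10)·(-4) - (-8)·(-2) = 40 - 16 = 24
d × e = (84, -78, 24)
|d × e| = √(84² + (-78)² + 24²) = √13716 ≈ 117.1153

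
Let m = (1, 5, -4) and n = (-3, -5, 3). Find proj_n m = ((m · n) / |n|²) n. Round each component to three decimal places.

m · n = 1·(-3) + 5·(-5) + (-4)·3 = -3 - 25 - 12 = -40
|n|² = 9 + 25 + 9 = 43
proj_n m = (-40/43) · (-3, -5, 3) ≈ (2.791, 4.651, -2.791)

(2.791, 4.651, -2.791)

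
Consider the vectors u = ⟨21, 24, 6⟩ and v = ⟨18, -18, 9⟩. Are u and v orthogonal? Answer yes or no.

u · v = 21·18 + 24·(-18) + 6·9 = 378 - 432 + 54 = 0
Zero, so the vectors are orthogonal.

yes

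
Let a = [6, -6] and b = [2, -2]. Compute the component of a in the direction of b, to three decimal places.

a · b = 6·2 + (-6)·(-2) = 12 + 12 = 24
|b| = √(4 + 4) = √8 ≈ 2.8284
comp_b a = 24 / √8 ≈ 8.485

8.485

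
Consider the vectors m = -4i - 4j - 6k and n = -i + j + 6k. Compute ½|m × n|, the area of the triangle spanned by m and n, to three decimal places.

i: (-4)·6 - (-6)·1 = -24 - (-6) = -18
j: (-6)·(-1) - (-4)·6 = 6 - (-24) = 30
k: (-4)·1 - (-4)·(-1) = -4 - 4 = -8
m × n = (-18, 30, -8)
|m × n| = √((-18)² + 30² + (-8)²) = √1288 ≈ 35.8887
area = ½ · 35.8887 ≈ 17.944

17.944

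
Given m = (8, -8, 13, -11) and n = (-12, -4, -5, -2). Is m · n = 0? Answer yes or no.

m · n = 8·(-12) + (-8)·(-4) + 13·(-5) + (-11)·(-2) = -96 + 32 - 65 + 22 = -107
Nonzero, so the vectors are not orthogonal.

no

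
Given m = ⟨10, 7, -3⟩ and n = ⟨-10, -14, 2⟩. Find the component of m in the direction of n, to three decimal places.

-11.778

m · n = 10·(-10) + 7·(-14) + (-3)·2 = -100 - 98 - 6 = -204
|n| = √(100 + 196 + 4) = √300 ≈ 17.3205
comp_n m = -204 / √300 ≈ -11.778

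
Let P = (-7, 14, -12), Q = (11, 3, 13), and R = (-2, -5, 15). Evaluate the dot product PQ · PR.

PQ = Q − P = (18, -11, 25)
PR = R − P = (5, -19, 27)
PQ · PR = 18·5 + (-11)·(-19) + 25·27 = 90 + 209 + 675 = 974

974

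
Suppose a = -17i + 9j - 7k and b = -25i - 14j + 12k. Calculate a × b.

i: 9·12 - (-7)·(-14) = 108 - 98 = 10
j: (-7)·(-25) - (-17)·12 = 175 - (-204) = 379
k: (-17)·(-14) - 9·(-25) = 238 - (-225) = 463
a × b = (10, 379, 463)

(10, 379, 463)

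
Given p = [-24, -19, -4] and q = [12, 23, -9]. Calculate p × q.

i: (-19)·(-9) - (-4)·23 = 171 - (-92) = 263
j: (-4)·12 - (-24)·(-9) = -48 - 216 = -264
k: (-24)·23 - (-19)·12 = -552 - (-228) = -324
p × q = (263, -264, -324)

(263, -264, -324)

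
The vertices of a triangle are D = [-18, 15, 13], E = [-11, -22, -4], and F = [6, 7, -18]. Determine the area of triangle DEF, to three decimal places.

DE = (7, -37, -17),  DF = (24, -8, -31)
i: (-37)·(-31) - (-17)·(-8) = 1147 - 136 = 1011
j: (-17)·24 - 7·(-31) = -408 - (-217) = -191
k: 7·(-8) - (-37)·24 = -56 - (-888) = 832
DE × DF = (1011, -191, 832)
|DE × DF| = √1750826 ≈ 1323.1878
area = ½ · 1323.1878 ≈ 661.594

661.594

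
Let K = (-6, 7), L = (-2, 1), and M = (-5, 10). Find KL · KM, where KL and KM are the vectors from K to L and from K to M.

KL = L − K = (4, -6)
KM = M − K = (1, 3)
KL · KM = 4·1 + (-6)·3 = 4 - 18 = -14

-14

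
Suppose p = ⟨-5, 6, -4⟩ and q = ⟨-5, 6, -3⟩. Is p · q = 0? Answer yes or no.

no

p · q = (-5)·(-5) + 6·6 + (-4)·(-3) = 25 + 36 + 12 = 73
Nonzero, so the vectors are not orthogonal.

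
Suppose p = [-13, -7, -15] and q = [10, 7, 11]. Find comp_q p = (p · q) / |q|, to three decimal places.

-20.935

p · q = (-13)·10 + (-7)·7 + (-15)·11 = -130 - 49 - 165 = -344
|q| = √(100 + 49 + 121) = √270 ≈ 16.4317
comp_q p = -344 / √270 ≈ -20.935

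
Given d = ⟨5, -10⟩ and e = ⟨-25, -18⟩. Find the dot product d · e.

55

d · e = 5·(-25) + (-10)·(-18) = -125 + 180 = 55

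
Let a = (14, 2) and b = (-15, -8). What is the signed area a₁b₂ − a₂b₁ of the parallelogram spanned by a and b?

14·(-8) - 2·(-15) = -112 - (-30) = -82

-82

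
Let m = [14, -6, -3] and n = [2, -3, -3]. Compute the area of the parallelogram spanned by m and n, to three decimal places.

47.718

i: (-6)·(-3) - (-3)·(-3) = 18 - 9 = 9
j: (-3)·2 - 14·(-3) = -6 - (-42) = 36
k: 14·(-3) - (-6)·2 = -42 - (-12) = -30
m × n = (9, 36, -30)
|m × n| = √(9² + 36² + (-30)²) = √2277 ≈ 47.7179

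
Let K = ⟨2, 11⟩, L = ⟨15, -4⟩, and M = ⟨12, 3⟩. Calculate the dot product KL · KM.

250

KL = L − K = (13, -15)
KM = M − K = (10, -8)
KL · KM = 13·10 + (-15)·(-8) = 130 + 120 = 250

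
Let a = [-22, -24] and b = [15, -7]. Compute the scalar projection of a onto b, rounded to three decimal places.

a · b = (-22)·15 + (-24)·(-7) = -330 + 168 = -162
|b| = √(225 + 49) = √274 ≈ 16.5529
comp_b a = -162 / √274 ≈ -9.787

-9.787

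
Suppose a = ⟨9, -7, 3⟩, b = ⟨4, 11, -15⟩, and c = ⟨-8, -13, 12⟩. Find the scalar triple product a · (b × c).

-963

b × c:
i: 11·12 - (-15)·(-13) = 132 - 195 = -63
j: (-15)·(-8) - 4·12 = 120 - 48 = 72
k: 4·(-13) - 11·(-8) = -52 - (-88) = 36
b × c = (-63, 72, 36)
a · (b × c) = 9·(-63) + (-7)·72 + 3·36 = -567 - 504 + 108 = -963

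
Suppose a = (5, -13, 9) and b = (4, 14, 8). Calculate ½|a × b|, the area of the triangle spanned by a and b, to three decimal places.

i: (-13)·8 - 9·14 = -104 - 126 = -230
j: 9·4 - 5·8 = 36 - 40 = -4
k: 5·14 - (-13)·4 = 70 - (-52) = 122
a × b = (-230, -4, 122)
|a × b| = √((-230)² + (-4)² + 122²) = √67800 ≈ 260.3843
area = ½ · 260.3843 ≈ 130.192

130.192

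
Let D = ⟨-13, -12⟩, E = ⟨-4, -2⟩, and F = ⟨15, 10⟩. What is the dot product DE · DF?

472

DE = E − D = (9, 10)
DF = F − D = (28, 22)
DE · DF = 9·28 + 10·22 = 252 + 220 = 472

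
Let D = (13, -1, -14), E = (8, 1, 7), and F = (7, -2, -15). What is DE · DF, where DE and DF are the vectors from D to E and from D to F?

7

DE = E − D = (-5, 2, 21)
DF = F − D = (-6, -1, -1)
DE · DF = (-5)·(-6) + 2·(-1) + 21·(-1) = 30 - 2 - 21 = 7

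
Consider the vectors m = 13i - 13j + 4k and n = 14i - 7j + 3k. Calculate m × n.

i: (-13)·3 - 4·(-7) = -39 - (-28) = -11
j: 4·14 - 13·3 = 56 - 39 = 17
k: 13·(-7) - (-13)·14 = -91 - (-182) = 91
m × n = (-11, 17, 91)

(-11, 17, 91)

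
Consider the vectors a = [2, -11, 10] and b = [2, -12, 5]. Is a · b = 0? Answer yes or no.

a · b = 2·2 + (-11)·(-12) + 10·5 = 4 + 132 + 50 = 186
Nonzero, so the vectors are not orthogonal.

no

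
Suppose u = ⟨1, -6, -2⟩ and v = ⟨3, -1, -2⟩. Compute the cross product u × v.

i: (-6)·(-2) - (-2)·(-1) = 12 - 2 = 10
j: (-2)·3 - 1·(-2) = -6 - (-2) = -4
k: 1·(-1) - (-6)·3 = -1 - (-18) = 17
u × v = (10, -4, 17)

(10, -4, 17)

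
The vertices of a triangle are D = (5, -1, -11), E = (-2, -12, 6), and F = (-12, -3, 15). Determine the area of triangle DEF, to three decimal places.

DE = (-7, -11, 17),  DF = (-17, -2, 26)
i: (-11)·26 - 17·(-2) = -286 - (-34) = -252
j: 17·(-17) - (-7)·26 = -289 - (-182) = -107
k: (-7)·(-2) - (-11)·(-17) = 14 - 187 = -173
DE × DF = (-252, -107, -173)
|DE × DF| = √104882 ≈ 323.8549
area = ½ · 323.8549 ≈ 161.927

161.927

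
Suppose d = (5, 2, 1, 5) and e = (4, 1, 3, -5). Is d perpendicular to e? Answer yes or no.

yes

d · e = 5·4 + 2·1 + 1·3 + 5·(-5) = 20 + 2 + 3 - 25 = 0
Zero, so the vectors are orthogonal.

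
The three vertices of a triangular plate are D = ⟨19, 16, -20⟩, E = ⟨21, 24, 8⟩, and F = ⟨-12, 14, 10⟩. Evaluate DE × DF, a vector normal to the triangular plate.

(296, -928, 244)

DE = (2, 8, 28)
DF = (-31, -2, 30)
i: 8·30 - 28·(-2) = 240 - (-56) = 296
j: 28·(-31) - 2·30 = -868 - 60 = -928
k: 2·(-2) - 8·(-31) = -4 - (-248) = 244
DE × DF = (296, -928, 244)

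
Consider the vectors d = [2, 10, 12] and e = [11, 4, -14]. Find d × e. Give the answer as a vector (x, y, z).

i: 10·(-14) - 12·4 = -140 - 48 = -188
j: 12·11 - 2·(-14) = 132 - (-28) = 160
k: 2·4 - 10·11 = 8 - 110 = -102
d × e = (-188, 160, -102)

(-188, 160, -102)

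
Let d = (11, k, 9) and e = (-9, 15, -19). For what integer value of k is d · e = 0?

18

d · e = 11·(-9) + k·15 + 9·(-19) = -270 + 15k
Set equal to 0: 15k = 270, so k = 18.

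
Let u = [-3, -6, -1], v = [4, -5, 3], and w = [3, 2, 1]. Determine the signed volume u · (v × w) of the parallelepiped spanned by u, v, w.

-20

v × w:
i: (-5)·1 - 3·2 = -5 - 6 = -11
j: 3·3 - 4·1 = 9 - 4 = 5
k: 4·2 - (-5)·3 = 8 - (-15) = 23
v × w = (-11, 5, 23)
u · (v × w) = (-3)·(-11) + (-6)·5 + (-1)·23 = 33 - 30 - 23 = -20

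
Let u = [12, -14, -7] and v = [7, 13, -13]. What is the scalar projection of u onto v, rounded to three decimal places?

u · v = 12·7 + (-14)·13 + (-7)·(-13) = 84 - 182 + 91 = -7
|v| = √(49 + 169 + 169) = √387 ≈ 19.6723
comp_v u = -7 / √387 ≈ -0.356

-0.356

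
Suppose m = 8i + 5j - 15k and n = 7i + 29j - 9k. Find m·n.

m · n = 8·7 + 5·29 + (-15)·(-9) = 56 + 145 + 135 = 336

336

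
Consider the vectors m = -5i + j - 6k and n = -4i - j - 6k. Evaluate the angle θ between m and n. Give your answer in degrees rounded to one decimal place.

m · n = (-5)·(-4) + 1·(-1) + (-6)·(-6) = 20 - 1 + 36 = 55
|m|² = 25 + 1 + 36 = 62,  |m| = √62 ≈ 7.874008
|n|² = 16 + 1 + 36 = 53,  |n| = √53 ≈ 7.280110
cos θ = 55 / (7.874008 · 7.280110) ≈ 0.95946
θ = arccos(0.95946) ≈ 16.4°

16.4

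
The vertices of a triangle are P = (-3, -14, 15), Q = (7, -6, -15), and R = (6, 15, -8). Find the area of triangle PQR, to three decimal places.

PQ = (10, 8, -30),  PR = (9, 29, -23)
i: 8·(-23) - (-30)·29 = -184 - (-870) = 686
j: (-30)·9 - 10·(-23) = -270 - (-230) = -40
k: 10·29 - 8·9 = 290 - 72 = 218
PQ × PR = (686, -40, 218)
|PQ × PR| = √519720 ≈ 720.9161
area = ½ · 720.9161 ≈ 360.458

360.458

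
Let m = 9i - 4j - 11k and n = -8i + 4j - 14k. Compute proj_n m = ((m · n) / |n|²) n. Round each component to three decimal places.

m · n = 9·(-8) + (-4)·4 + (-11)·(-14) = -72 - 16 + 154 = 66
|n|² = 64 + 16 + 196 = 276
proj_n m = (66/276) · (-8, 4, -14) ≈ (-1.913, 0.957, -3.348)

(-1.913, 0.957, -3.348)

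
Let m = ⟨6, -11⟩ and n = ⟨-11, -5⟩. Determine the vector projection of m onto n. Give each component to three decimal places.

m · n = 6·(-11) + (-11)·(-5) = -66 + 55 = -11
|n|² = 121 + 25 = 146
proj_n m = (-11/146) · (-11, -5) ≈ (0.829, 0.377)

(0.829, 0.377)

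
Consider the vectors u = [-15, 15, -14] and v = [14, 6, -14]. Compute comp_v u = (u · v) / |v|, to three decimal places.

u · v = (-15)·14 + 15·6 + (-14)·(-14) = -210 + 90 + 196 = 76
|v| = √(196 + 36 + 196) = √428 ≈ 20.6882
comp_v u = 76 / √428 ≈ 3.674

3.674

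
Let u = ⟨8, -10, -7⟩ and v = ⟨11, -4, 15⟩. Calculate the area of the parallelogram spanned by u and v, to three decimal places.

276.725

i: (-10)·15 - (-7)·(-4) = -150 - 28 = -178
j: (-7)·11 - 8·15 = -77 - 120 = -197
k: 8·(-4) - (-10)·11 = -32 - (-110) = 78
u × v = (-178, -197, 78)
|u × v| = √((-178)² + (-197)² + 78²) = √76577 ≈ 276.7255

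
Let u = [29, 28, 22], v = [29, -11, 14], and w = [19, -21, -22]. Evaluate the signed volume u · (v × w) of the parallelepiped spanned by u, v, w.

32056

v × w:
i: (-11)·(-22) - 14·(-21) = 242 - (-294) = 536
j: 14·19 - 29·(-22) = 266 - (-638) = 904
k: 29·(-21) - (-11)·19 = -609 - (-209) = -400
v × w = (536, 904, -400)
u · (v × w) = 29·536 + 28·904 + 22·(-400) = 15544 + 25312 - 8800 = 32056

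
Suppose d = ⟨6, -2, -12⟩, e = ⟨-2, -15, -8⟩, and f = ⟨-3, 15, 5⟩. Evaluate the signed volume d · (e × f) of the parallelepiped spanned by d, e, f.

1102

e × f:
i: (-15)·5 - (-8)·15 = -75 - (-120) = 45
j: (-8)·(-3) - (-2)·5 = 24 - (-10) = 34
k: (-2)·15 - (-15)·(-3) = -30 - 45 = -75
e × f = (45, 34, -75)
d · (e × f) = 6·45 + (-2)·34 + (-12)·(-75) = 270 - 68 + 900 = 1102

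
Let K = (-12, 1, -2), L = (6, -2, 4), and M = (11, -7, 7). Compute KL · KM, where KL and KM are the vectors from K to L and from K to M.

KL = L − K = (18, -3, 6)
KM = M − K = (23, -8, 9)
KL · KM = 18·23 + (-3)·(-8) + 6·9 = 414 + 24 + 54 = 492

492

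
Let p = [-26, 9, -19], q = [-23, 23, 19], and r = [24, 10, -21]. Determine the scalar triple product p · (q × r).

q × r:
i: 23·(-21) - 19·10 = -483 - 190 = -673
j: 19·24 - (-23)·(-21) = 456 - 483 = -27
k: (-23)·10 - 23·24 = -230 - 552 = -782
q × r = (-673, -27, -782)
p · (q × r) = (-26)·(-673) + 9·(-27) + (-19)·(-782) = 17498 - 243 + 14858 = 32113

32113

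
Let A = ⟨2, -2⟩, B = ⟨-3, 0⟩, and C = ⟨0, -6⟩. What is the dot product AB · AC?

2

AB = B − A = (-5, 2)
AC = C − A = (-2, -4)
AB · AC = (-5)·(-2) + 2·(-4) = 10 - 8 = 2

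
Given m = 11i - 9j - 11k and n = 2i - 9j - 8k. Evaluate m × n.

(-27, 66, -81)

i: (-9)·(-8) - (-11)·(-9) = 72 - 99 = -27
j: (-11)·2 - 11·(-8) = -22 - (-88) = 66
k: 11·(-9) - (-9)·2 = -99 - (-18) = -81
m × n = (-27, 66, -81)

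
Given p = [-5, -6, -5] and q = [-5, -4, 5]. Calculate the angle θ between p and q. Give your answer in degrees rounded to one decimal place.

p · q = (-5)·(-5) + (-6)·(-4) + (-5)·5 = 25 + 24 - 25 = 24
|p|² = 25 + 36 + 25 = 86,  |p| = √86 ≈ 9.273618
|q|² = 25 + 16 + 25 = 66,  |q| = √66 ≈ 8.124038
cos θ = 24 / (9.273618 · 8.124038) ≈ 0.31856
θ = arccos(0.31856) ≈ 71.4°

71.4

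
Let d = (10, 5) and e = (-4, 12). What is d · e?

20

d · e = 10·(-4) + 5·12 = -40 + 60 = 20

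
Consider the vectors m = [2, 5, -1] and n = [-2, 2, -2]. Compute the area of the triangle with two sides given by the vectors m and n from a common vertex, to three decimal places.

i: 5·(-2) - (-1)·2 = -10 - (-2) = -8
j: (-1)·(-2) - 2·(-2) = 2 - (-4) = 6
k: 2·2 - 5·(-2) = 4 - (-10) = 14
m × n = (-8, 6, 14)
|m × n| = √((-8)² + 6² + 14²) = √296 ≈ 17.2047
area = ½ · 17.2047 ≈ 8.602

8.602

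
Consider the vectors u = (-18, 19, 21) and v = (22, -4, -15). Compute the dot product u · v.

-787

u · v = (-18)·22 + 19·(-4) + 21·(-15) = -396 - 76 - 315 = -787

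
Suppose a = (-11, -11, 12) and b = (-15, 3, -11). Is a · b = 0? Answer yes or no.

yes

a · b = (-11)·(-15) + (-11)·3 + 12·(-11) = 165 - 33 - 132 = 0
Zero, so the vectors are orthogonal.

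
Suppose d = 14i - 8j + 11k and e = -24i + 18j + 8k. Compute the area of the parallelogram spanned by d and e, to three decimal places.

462.190

i: (-8)·8 - 11·18 = -64 - 198 = -262
j: 11·(-24) - 14·8 = -264 - 112 = -376
k: 14·18 - (-8)·(-24) = 252 - 192 = 60
d × e = (-262, -376, 60)
|d × e| = √((-262)² + (-376)² + 60²) = √213620 ≈ 462.1904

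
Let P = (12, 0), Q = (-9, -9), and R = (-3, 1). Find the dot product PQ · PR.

306

PQ = Q − P = (-21, -9)
PR = R − P = (-15, 1)
PQ · PR = (-21)·(-15) + (-9)·1 = 315 - 9 = 306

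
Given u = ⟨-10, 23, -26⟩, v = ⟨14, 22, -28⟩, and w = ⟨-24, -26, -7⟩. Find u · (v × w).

22266

v × w:
i: 22·(-7) - (-28)·(-26) = -154 - 728 = -882
j: (-28)·(-24) - 14·(-7) = 672 - (-98) = 770
k: 14·(-26) - 22·(-24) = -364 - (-528) = 164
v × w = (-882, 770, 164)
u · (v × w) = (-10)·(-882) + 23·770 + (-26)·164 = 8820 + 17710 - 4264 = 22266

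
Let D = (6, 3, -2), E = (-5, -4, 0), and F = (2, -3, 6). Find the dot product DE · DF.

DE = E − D = (-11, -7, 2)
DF = F − D = (-4, -6, 8)
DE · DF = (-11)·(-4) + (-7)·(-6) + 2·8 = 44 + 42 + 16 = 102

102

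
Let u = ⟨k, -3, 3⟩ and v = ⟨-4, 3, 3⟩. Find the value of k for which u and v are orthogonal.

0

u · v = k·(-4) + (-3)·3 + 3·3 = 0 - 4k
Set equal to 0: -4k = 0, so k = 0.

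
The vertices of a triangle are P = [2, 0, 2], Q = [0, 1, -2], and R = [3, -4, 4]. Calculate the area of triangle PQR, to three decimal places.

PQ = (-2, 1, -4),  PR = (1, -4, 2)
i: 1·2 - (-4)·(-4) = 2 - 16 = -14
j: (-4)·1 - (-2)·2 = -4 - (-4) = 0
k: (-2)·(-4) - 1·1 = 8 - 1 = 7
PQ × PR = (-14, 0, 7)
|PQ × PR| = √245 ≈ 15.6525
area = ½ · 15.6525 ≈ 7.826

7.826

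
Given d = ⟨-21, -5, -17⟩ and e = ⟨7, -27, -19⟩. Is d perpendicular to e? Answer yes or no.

no

d · e = (-21)·7 + (-5)·(-27) + (-17)·(-19) = -147 + 135 + 323 = 311
Nonzero, so the vectors are not orthogonal.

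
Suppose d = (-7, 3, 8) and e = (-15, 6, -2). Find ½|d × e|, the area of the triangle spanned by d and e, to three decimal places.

i: 3·(-2) - 8·6 = -6 - 48 = -54
j: 8·(-15) - (-7)·(-2) = -120 - 14 = -134
k: (-7)·6 - 3·(-15) = -42 - (-45) = 3
d × e = (-54, -134, 3)
|d × e| = √((-54)² + (-134)² + 3²) = √20881 ≈ 144.5026
area = ½ · 144.5026 ≈ 72.251

72.251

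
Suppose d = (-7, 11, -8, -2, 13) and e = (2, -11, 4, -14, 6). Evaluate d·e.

d · e = (-7)·2 + 11·(-11) + (-8)·4 + (-2)·(-14) + 13·6 = -14 - 121 - 32 + 28 + 78 = -61

-61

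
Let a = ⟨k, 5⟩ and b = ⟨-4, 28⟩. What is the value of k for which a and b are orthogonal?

a · b = k·(-4) + 5·28 = 140 - 4k
Set equal to 0: -4k = -140, so k = 35.

35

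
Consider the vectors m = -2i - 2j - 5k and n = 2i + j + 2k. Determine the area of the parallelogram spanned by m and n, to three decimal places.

6.403

i: (-2)·2 - (-5)·1 = -4 - (-5) = 1
j: (-5)·2 - (-2)·2 = -10 - (-4) = -6
k: (-2)·1 - (-2)·2 = -2 - (-4) = 2
m × n = (1, -6, 2)
|m × n| = √(1² + (-6)² + 2²) = √41 ≈ 6.4031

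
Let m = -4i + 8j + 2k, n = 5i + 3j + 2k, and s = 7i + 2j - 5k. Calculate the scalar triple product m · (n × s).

n × s:
i: 3·(-5) - 2·2 = -15 - 4 = -19
j: 2·7 - 5·(-5) = 14 - (-25) = 39
k: 5·2 - 3·7 = 10 - 21 = -11
n × s = (-19, 39, -11)
m · (n × s) = (-4)·(-19) + 8·39 + 2·(-11) = 76 + 312 - 22 = 366

366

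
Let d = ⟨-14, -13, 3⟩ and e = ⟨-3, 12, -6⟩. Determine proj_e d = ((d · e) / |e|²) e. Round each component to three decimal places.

(2.095, -8.381, 4.190)

d · e = (-14)·(-3) + (-13)·12 + 3·(-6) = 42 - 156 - 18 = -132
|e|² = 9 + 144 + 36 = 189
proj_e d = (-132/189) · (-3, 12, -6) ≈ (2.095, -8.381, 4.190)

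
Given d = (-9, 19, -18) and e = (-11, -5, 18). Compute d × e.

(252, 360, 254)

i: 19·18 - (-18)·(-5) = 342 - 90 = 252
j: (-18)·(-11) - (-9)·18 = 198 - (-162) = 360
k: (-9)·(-5) - 19·(-11) = 45 - (-209) = 254
d × e = (252, 360, 254)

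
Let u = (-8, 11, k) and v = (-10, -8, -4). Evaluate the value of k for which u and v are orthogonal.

u · v = (-8)·(-10) + 11·(-8) + k·(-4) = -8 - 4k
Set equal to 0: -4k = 8, so k = -2.

-2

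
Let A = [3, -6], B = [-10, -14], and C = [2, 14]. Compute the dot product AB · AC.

-147

AB = B − A = (-13, -8)
AC = C − A = (-1, 20)
AB · AC = (-13)·(-1) + (-8)·20 = 13 - 160 = -147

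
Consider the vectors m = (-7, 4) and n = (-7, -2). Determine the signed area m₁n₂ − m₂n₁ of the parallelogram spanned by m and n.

42

(-7)·(-2) - 4·(-7) = 14 - (-28) = 42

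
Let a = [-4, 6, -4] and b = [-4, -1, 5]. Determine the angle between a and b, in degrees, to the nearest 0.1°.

a · b = (-4)·(-4) + 6·(-1) + (-4)·5 = 16 - 6 - 20 = -10
|a|² = 16 + 36 + 16 = 68,  |a| = √68 ≈ 8.246211
|b|² = 16 + 1 + 25 = 42,  |b| = √42 ≈ 6.480741
cos θ = -10 / (8.246211 · 6.480741) ≈ -0.18712
θ = arccos(-0.18712) ≈ 100.8°

100.8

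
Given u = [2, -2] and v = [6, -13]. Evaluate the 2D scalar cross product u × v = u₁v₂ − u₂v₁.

2·(-13) - (-2)·6 = -26 - (-12) = -14

-14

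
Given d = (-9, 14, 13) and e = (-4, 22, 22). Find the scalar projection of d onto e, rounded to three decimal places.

d · e = (-9)·(-4) + 14·22 + 13·22 = 36 + 308 + 286 = 630
|e| = √(16 + 484 + 484) = √984 ≈ 31.3688
comp_e d = 630 / √984 ≈ 20.084

20.084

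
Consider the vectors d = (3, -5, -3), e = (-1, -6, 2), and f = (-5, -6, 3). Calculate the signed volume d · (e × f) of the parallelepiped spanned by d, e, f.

89

e × f:
i: (-6)·3 - 2·(-6) = -18 - (-12) = -6
j: 2·(-5) - (-1)·3 = -10 - (-3) = -7
k: (-1)·(-6) - (-6)·(-5) = 6 - 30 = -24
e × f = (-6, -7, -24)
d · (e × f) = 3·(-6) + (-5)·(-7) + (-3)·(-24) = -18 + 35 + 72 = 89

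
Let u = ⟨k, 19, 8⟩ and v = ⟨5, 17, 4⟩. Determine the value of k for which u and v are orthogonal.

-71

u · v = k·5 + 19·17 + 8·4 = 355 + 5k
Set equal to 0: 5k = -355, so k = -71.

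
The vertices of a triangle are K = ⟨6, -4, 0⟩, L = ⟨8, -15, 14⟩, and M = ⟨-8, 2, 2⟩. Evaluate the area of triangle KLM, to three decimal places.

133.604

KL = (2, -11, 14),  KM = (-14, 6, 2)
i: (-11)·2 - 14·6 = -22 - 84 = -106
j: 14·(-14) - 2·2 = -196 - 4 = -200
k: 2·6 - (-11)·(-14) = 12 - 154 = -142
KL × KM = (-106, -200, -142)
|KL × KM| = √71400 ≈ 267.2078
area = ½ · 267.2078 ≈ 133.604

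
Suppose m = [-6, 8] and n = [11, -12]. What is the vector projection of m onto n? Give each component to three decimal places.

(-6.725, 7.336)

m · n = (-6)·11 + 8·(-12) = -66 - 96 = -162
|n|² = 121 + 144 = 265
proj_n m = (-162/265) · (11, -12) ≈ (-6.725, 7.336)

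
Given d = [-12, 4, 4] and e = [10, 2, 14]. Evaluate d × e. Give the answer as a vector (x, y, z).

i: 4·14 - 4·2 = 56 - 8 = 48
j: 4·10 - (-12)·14 = 40 - (-168) = 208
k: (-12)·2 - 4·10 = -24 - 40 = -64
d × e = (48, 208, -64)

(48, 208, -64)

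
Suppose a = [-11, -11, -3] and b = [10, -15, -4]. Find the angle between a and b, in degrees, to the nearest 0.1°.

a · b = (-11)·10 + (-11)·(-15) + (-3)·(-4) = -110 + 165 + 12 = 67
|a|² = 121 + 121 + 9 = 251,  |a| = √251 ≈ 15.842980
|b|² = 100 + 225 + 16 = 341,  |b| = √341 ≈ 18.466185
cos θ = 67 / (15.842980 · 18.466185) ≈ 0.22901
θ = arccos(0.22901) ≈ 76.8°

76.8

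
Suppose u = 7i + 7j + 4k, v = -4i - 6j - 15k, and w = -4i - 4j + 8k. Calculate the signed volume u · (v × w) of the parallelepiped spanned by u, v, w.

-144

v × w:
i: (-6)·8 - (-15)·(-4) = -48 - 60 = -108
j: (-15)·(-4) - (-4)·8 = 60 - (-32) = 92
k: (-4)·(-4) - (-6)·(-4) = 16 - 24 = -8
v × w = (-108, 92, -8)
u · (v × w) = 7·(-108) + 7·92 + 4·(-8) = -756 + 644 - 32 = -144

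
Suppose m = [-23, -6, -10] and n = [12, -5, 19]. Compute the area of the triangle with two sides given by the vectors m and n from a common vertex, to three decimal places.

i: (-6)·19 - (-10)·(-5) = -114 - 50 = -164
j: (-10)·12 - (-23)·19 = -120 - (-437) = 317
k: (-23)·(-5) - (-6)·12 = 115 - (-72) = 187
m × n = (-164, 317, 187)
|m × n| = √((-164)² + 317² + 187²) = √162354 ≈ 402.9318
area = ½ · 402.9318 ≈ 201.466

201.466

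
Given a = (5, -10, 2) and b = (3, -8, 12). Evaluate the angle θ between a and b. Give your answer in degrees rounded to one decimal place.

a · b = 5·3 + (-10)·(-8) + 2·12 = 15 + 80 + 24 = 119
|a|² = 25 + 100 + 4 = 129,  |a| = √129 ≈ 11.357817
|b|² = 9 + 64 + 144 = 217,  |b| = √217 ≈ 14.730920
cos θ = 119 / (11.357817 · 14.730920) ≈ 0.71125
θ = arccos(0.71125) ≈ 44.7°

44.7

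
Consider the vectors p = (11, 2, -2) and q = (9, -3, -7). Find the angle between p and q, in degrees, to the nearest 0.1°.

37.0

p · q = 11·9 + 2·(-3) + (-2)·(-7) = 99 - 6 + 14 = 107
|p|² = 121 + 4 + 4 = 129,  |p| = √129 ≈ 11.357817
|q|² = 81 + 9 + 49 = 139,  |q| = √139 ≈ 11.789826
cos θ = 107 / (11.357817 · 11.789826) ≈ 0.79906
θ = arccos(0.79906) ≈ 37.0°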